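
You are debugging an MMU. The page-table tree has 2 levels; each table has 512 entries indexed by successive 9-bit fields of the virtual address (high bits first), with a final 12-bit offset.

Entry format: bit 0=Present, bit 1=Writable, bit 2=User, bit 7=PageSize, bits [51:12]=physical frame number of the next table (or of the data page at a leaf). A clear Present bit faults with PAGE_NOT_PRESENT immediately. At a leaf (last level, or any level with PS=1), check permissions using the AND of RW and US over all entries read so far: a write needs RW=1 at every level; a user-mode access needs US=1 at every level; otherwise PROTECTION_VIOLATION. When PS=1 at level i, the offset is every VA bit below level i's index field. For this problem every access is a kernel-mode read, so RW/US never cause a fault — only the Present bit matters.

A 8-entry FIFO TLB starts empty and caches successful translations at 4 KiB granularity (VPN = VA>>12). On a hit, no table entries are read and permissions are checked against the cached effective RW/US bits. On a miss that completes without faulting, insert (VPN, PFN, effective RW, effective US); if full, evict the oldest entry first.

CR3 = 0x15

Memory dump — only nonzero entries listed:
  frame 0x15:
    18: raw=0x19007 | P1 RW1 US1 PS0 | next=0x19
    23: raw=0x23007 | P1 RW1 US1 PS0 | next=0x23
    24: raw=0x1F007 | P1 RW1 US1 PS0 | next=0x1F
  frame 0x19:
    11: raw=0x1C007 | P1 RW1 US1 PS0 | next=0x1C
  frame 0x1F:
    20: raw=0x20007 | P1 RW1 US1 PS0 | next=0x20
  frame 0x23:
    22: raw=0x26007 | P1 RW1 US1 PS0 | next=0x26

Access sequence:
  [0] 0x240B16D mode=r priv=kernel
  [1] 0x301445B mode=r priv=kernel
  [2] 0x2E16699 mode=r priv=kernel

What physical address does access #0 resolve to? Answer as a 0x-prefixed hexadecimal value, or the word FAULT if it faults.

Trace:
#0 VA=0x240B16D (r,kernel):
  L0 @0x15[18] → 0x19007  P=1,RW=1,US=1,PS=0
  L1 @0x19[11] → 0x1C007  P=1,RW=1,US=1,PS=0
  → PA=0x1C16D  (2 entries read)
#1 VA=0x301445B (r,kernel):
  L0 @0x15[24] → 0x1F007  P=1,RW=1,US=1,PS=0
  L1 @0x1F[20] → 0x20007  P=1,RW=1,US=1,PS=0
  → PA=0x2045B  (2 entries read)
#2 VA=0x2E16699 (r,kernel):
  L0 @0x15[23] → 0x23007  P=1,RW=1,US=1,PS=0
  L1 @0x23[22] → 0x26007  P=1,RW=1,US=1,PS=0
  → PA=0x26699  (2 entries read)

Access #0 PA: 0x1C16D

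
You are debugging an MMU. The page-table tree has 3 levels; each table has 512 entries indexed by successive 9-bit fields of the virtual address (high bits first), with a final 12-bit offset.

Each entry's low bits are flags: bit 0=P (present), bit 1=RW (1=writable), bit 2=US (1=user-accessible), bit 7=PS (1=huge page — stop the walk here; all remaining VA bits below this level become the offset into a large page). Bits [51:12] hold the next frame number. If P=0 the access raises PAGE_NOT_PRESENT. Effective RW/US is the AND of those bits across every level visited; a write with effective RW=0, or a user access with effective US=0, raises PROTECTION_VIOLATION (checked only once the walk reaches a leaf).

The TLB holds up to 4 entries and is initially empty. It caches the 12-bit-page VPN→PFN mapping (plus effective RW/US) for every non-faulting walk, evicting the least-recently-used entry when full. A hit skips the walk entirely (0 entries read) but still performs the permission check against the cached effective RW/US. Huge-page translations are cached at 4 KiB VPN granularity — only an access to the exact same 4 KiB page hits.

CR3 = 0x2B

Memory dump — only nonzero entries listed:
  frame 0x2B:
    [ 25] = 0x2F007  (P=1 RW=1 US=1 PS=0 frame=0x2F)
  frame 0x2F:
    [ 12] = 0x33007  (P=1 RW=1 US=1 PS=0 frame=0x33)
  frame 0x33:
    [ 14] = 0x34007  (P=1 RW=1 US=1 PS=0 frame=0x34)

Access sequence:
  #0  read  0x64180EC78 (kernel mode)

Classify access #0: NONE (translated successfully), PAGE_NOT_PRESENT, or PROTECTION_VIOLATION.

Trace:
#0 VA=0x64180EC78 (r,kernel):
  L0 @0x2B[25] → 0x2F007  P=1,RW=1,US=1,PS=0
  L1 @0x2F[12] → 0x33007  P=1,RW=1,US=1,PS=0
  L2 @0x33[14] → 0x34007  P=1,RW=1,US=1,PS=0
  → PA=0x34C78  (3 entries read)

Access #0 fault: NONE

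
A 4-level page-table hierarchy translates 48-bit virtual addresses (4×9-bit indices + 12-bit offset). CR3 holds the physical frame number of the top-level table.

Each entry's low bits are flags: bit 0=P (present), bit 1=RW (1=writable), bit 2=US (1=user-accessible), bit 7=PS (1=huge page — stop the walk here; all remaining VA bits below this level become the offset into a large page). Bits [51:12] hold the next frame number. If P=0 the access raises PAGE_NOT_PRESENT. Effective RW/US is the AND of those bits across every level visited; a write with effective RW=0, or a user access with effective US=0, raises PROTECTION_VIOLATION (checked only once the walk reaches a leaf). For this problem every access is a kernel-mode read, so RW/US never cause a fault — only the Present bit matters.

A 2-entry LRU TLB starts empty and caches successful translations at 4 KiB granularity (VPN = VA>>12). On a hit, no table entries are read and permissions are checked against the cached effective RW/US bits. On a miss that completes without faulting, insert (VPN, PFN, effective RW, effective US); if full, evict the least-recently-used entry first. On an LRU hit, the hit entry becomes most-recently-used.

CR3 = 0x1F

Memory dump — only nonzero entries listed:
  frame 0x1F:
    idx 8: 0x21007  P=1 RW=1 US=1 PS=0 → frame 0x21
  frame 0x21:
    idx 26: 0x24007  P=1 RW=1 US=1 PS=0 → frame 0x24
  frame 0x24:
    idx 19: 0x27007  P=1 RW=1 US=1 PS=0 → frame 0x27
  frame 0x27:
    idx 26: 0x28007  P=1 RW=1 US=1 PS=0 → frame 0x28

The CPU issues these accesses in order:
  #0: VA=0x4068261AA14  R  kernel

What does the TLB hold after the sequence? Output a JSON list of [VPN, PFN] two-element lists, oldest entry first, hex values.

Per-access translation:
#0 VA=0x4068261AA14 (r,kernel):
  lvl0: tbl 0x1F, slot 8 ⇒ 0x21007 (P1/RW1/US1/PS0)
  lvl1: tbl 0x21, slot 26 ⇒ 0x24007 (P1/RW1/US1/PS0)
  lvl2: tbl 0x24, slot 19 ⇒ 0x27007 (P1/RW1/US1/PS0)
  lvl3: tbl 0x27, slot 26 ⇒ 0x28007 (P1/RW1/US1/PS0)
  → PA=0x28A14  (4 entries read)

TLB: [["0x4068261A", "0x28"]]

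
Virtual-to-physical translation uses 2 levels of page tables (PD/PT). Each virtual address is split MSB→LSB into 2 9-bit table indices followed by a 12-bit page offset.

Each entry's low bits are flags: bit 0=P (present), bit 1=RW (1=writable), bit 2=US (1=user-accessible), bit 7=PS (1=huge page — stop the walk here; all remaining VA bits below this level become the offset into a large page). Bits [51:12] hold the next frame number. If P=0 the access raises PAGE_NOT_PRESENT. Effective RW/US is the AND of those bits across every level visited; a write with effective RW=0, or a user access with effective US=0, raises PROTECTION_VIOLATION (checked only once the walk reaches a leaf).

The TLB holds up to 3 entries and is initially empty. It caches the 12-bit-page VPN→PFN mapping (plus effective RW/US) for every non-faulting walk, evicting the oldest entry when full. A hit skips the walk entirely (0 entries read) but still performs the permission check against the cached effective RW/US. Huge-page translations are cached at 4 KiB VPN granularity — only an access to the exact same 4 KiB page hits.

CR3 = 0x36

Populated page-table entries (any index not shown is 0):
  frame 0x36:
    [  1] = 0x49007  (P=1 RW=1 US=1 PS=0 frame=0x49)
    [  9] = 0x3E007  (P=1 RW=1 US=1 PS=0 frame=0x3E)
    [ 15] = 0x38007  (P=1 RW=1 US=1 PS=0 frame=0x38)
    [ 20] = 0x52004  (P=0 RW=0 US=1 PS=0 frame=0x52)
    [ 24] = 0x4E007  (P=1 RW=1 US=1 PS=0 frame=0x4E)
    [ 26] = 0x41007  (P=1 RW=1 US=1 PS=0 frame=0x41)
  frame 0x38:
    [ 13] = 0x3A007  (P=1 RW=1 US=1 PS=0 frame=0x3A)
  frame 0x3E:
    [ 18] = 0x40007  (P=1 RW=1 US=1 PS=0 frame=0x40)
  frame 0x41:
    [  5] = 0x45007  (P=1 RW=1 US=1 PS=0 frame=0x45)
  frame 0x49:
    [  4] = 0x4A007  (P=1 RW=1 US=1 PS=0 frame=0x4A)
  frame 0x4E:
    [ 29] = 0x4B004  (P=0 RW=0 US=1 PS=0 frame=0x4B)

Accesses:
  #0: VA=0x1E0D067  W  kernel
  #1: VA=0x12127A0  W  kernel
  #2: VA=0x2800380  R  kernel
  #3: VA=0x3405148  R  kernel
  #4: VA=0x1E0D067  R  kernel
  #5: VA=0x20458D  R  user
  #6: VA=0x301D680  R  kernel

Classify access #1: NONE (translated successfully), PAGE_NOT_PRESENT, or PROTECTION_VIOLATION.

Walk each access:
#0 VA=0x1E0D067 (w,kernel):
  [0] read 0x36 idx=15: raw=0x38007 flags P=1 W=1 U=1 S=0
  [1] read 0x38 idx=13: raw=0x3A007 flags P=1 W=1 U=1 S=0
  → PA=0x3A067  (2 entries read)
#1 VA=0x12127A0 (w,kernel):
  [0] read 0x36 idx=9: raw=0x3E007 flags P=1 W=1 U=1 S=0
  [1] read 0x3E idx=18: raw=0x40007 flags P=1 W=1 U=1 S=0
  → PA=0x407A0  (2 entries read)
#2 VA=0x2800380 (r,kernel):
  [0] read 0x36 idx=20: raw=0x52004 flags P=0 W=0 U=1 S=0
  ✗ PAGE_NOT_PRESENT  [1 reads]
#3 VA=0x3405148 (r,kernel):
  [0] read 0x36 idx=26: raw=0x41007 flags P=1 W=1 U=1 S=0
  [1] read 0x41 idx=5: raw=0x45007 flags P=1 W=1 U=1 S=0
  → PA=0x45148  (2 entries read)
#4 VA=0x1E0D067 (r,kernel):
  TLB hit vpn=0x1E0D → PA=0x3A067
#5 VA=0x20458D (r,user):
  [0] read 0x36 idx=1: raw=0x49007 flags P=1 W=1 U=1 S=0
  [1] read 0x49 idx=4: raw=0x4A007 flags P=1 W=1 U=1 S=0
  → PA=0x4A58D  (2 entries read)
#6 VA=0x301D680 (r,kernel):
  [0] read 0x36 idx=24: raw=0x4E007 flags P=1 W=1 U=1 S=0
  [1] read 0x4E idx=29: raw=0x4B004 flags P=0 W=0 U=1 S=0
  ✗ PAGE_NOT_PRESENT  [2 reads]

Access #1 fault: NONE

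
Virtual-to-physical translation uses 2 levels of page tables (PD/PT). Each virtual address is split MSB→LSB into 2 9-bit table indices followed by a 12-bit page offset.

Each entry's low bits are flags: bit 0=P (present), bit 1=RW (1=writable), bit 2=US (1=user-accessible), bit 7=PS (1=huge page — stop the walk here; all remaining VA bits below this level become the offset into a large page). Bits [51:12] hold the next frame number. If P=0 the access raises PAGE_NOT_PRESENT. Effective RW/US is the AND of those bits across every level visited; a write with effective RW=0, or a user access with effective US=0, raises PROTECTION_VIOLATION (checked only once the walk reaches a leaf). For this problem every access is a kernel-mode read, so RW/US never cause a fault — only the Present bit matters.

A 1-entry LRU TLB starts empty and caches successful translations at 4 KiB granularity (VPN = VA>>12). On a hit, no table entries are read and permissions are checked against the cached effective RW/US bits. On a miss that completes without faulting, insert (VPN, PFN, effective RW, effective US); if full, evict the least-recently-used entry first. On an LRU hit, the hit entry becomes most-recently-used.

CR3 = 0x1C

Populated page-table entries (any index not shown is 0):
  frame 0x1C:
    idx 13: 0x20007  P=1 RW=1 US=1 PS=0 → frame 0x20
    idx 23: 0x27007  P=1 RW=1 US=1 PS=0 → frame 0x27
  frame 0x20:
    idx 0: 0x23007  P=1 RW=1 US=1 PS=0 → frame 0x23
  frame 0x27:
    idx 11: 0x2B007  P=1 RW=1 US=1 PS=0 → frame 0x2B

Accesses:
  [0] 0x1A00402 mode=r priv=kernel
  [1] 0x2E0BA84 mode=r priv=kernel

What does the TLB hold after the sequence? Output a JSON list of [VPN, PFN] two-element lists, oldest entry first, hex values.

Trace:
#0 VA=0x1A00402 (r,kernel):
  [0] read 0x1C idx=13: raw=0x20007 flags P=1 W=1 U=1 S=0
  [1] read 0x20 idx=0: raw=0x23007 flags P=1 W=1 U=1 S=0
  → PA=0x23402  (2 entries read)
#1 VA=0x2E0BA84 (r,kernel):
  [0] read 0x1C idx=23: raw=0x27007 flags P=1 W=1 U=1 S=0
  [1] read 0x27 idx=11: raw=0x2B007 flags P=1 W=1 U=1 S=0
  → PA=0x2BA84  (2 entries read)

TLB: [["0x2E0B", "0x2B"]]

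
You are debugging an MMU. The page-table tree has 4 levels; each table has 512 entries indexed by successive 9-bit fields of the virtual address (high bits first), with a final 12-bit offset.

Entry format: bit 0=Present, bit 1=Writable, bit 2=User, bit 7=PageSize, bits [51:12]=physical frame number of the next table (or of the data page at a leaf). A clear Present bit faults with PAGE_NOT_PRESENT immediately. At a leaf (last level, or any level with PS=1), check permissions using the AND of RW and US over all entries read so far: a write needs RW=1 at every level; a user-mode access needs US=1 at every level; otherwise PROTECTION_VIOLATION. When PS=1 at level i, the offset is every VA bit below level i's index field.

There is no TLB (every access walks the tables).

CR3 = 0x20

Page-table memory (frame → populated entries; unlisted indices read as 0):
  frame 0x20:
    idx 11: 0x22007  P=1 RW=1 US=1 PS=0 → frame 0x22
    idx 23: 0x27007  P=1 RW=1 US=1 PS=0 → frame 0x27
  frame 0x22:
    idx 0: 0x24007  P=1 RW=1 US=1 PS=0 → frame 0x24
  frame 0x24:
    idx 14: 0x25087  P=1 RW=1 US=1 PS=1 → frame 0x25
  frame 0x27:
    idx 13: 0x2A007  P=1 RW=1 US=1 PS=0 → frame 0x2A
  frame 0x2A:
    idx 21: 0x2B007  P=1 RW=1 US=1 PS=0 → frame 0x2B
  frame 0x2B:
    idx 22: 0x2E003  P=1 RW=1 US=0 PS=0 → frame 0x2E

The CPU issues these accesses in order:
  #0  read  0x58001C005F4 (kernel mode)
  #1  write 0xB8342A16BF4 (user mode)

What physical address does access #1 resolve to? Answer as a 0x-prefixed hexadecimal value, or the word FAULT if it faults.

Per-access translation:
#0 VA=0x58001C005F4 (r,kernel):
  lvl0: tbl 0x20, slot 11 ⇒ 0x22007 (P1/RW1/US1/PS0)
  lvl1: tbl 0x22, slot 0 ⇒ 0x24007 (P1/RW1/US1/PS0)
  lvl2: tbl 0x24, slot 14 ⇒ 0x25087 (P1/RW1/US1/PS1)
  ⇒ phys 0x255F4 (huge @L2)  [3 reads]
#1 VA=0xB8342A16BF4 (w,user):
  lvl0: tbl 0x20, slot 23 ⇒ 0x27007 (P1/RW1/US1/PS0)
  lvl1: tbl 0x27, slot 13 ⇒ 0x2A007 (P1/RW1/US1/PS0)
  lvl2: tbl 0x2A, slot 21 ⇒ 0x2B007 (P1/RW1/US1/PS0)
  lvl3: tbl 0x2B, slot 22 ⇒ 0x2E003 (P1/RW1/US0/PS0)
  ⇒ fault: PROTECTION_VIOLATION  — 4 lookups

Access #1 PA: FAULT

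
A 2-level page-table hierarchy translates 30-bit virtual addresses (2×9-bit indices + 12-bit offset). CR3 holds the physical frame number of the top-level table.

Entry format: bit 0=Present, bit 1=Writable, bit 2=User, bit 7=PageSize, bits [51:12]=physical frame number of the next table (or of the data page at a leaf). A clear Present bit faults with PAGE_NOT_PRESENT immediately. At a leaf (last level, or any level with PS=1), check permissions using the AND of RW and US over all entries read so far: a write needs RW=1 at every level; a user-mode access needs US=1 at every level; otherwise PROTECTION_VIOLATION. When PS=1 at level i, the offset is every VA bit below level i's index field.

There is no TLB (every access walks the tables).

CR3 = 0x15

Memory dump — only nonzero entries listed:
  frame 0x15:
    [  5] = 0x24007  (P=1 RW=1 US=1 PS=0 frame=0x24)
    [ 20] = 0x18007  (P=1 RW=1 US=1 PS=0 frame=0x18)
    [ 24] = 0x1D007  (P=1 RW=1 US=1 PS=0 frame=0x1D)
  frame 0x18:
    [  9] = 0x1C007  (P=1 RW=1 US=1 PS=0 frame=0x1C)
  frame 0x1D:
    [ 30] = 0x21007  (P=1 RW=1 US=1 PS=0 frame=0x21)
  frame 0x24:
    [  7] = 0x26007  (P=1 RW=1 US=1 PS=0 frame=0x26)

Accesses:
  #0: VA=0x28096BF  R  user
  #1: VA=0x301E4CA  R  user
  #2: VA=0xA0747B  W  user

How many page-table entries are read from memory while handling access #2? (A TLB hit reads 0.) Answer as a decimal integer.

Trace:
#0 VA=0x28096BF (r,user):
  L0: frame=0x15 idx=20 entry=0x18007 [P=1 RW=1 US=1 PS=0]
  L1: frame=0x18 idx=9 entry=0x1C007 [P=1 RW=1 US=1 PS=0]
  ⇒ phys 0x1C6BF  [2 reads]
#1 VA=0x301E4CA (r,user):
  L0: frame=0x15 idx=24 entry=0x1D007 [P=1 RW=1 US=1 PS=0]
  L1: frame=0x1D idx=30 entry=0x21007 [P=1 RW=1 US=1 PS=0]
  ⇒ phys 0x214CA  [2 reads]
#2 VA=0xA0747B (w,user):
  L0: frame=0x15 idx=5 entry=0x24007 [P=1 RW=1 US=1 PS=0]
  L1: frame=0x24 idx=7 entry=0x26007 [P=1 RW=1 US=1 PS=0]
  ⇒ phys 0x2647B  [2 reads]

Entries read for #2: 2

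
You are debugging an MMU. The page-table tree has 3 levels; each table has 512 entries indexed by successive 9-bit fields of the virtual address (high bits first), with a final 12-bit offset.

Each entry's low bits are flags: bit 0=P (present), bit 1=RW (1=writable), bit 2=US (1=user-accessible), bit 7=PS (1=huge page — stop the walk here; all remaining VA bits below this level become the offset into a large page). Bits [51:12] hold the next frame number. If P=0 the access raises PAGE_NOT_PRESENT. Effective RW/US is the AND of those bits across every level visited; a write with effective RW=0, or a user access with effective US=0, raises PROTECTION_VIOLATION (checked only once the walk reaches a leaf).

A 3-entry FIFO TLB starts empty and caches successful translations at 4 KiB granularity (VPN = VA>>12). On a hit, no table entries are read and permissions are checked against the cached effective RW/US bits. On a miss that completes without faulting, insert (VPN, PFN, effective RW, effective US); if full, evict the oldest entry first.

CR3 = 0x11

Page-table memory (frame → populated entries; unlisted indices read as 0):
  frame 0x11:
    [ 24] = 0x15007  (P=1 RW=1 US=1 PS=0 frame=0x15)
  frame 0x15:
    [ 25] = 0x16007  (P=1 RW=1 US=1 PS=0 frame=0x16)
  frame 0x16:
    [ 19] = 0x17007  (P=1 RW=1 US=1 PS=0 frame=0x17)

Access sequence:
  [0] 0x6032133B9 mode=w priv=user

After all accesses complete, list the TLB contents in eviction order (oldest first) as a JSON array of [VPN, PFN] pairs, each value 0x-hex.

Per-access translation:
#0 VA=0x6032133B9 (w,user):
  L0: frame=0x11 idx=24 entry=0x15007 [P=1 RW=1 US=1 PS=0]
  L1: frame=0x15 idx=25 entry=0x16007 [P=1 RW=1 US=1 PS=0]
  L2: frame=0x16 idx=19 entry=0x17007 [P=1 RW=1 US=1 PS=0]
  ⇒ phys 0x173B9  [3 reads]

TLB: [["0x603213", "0x17"]]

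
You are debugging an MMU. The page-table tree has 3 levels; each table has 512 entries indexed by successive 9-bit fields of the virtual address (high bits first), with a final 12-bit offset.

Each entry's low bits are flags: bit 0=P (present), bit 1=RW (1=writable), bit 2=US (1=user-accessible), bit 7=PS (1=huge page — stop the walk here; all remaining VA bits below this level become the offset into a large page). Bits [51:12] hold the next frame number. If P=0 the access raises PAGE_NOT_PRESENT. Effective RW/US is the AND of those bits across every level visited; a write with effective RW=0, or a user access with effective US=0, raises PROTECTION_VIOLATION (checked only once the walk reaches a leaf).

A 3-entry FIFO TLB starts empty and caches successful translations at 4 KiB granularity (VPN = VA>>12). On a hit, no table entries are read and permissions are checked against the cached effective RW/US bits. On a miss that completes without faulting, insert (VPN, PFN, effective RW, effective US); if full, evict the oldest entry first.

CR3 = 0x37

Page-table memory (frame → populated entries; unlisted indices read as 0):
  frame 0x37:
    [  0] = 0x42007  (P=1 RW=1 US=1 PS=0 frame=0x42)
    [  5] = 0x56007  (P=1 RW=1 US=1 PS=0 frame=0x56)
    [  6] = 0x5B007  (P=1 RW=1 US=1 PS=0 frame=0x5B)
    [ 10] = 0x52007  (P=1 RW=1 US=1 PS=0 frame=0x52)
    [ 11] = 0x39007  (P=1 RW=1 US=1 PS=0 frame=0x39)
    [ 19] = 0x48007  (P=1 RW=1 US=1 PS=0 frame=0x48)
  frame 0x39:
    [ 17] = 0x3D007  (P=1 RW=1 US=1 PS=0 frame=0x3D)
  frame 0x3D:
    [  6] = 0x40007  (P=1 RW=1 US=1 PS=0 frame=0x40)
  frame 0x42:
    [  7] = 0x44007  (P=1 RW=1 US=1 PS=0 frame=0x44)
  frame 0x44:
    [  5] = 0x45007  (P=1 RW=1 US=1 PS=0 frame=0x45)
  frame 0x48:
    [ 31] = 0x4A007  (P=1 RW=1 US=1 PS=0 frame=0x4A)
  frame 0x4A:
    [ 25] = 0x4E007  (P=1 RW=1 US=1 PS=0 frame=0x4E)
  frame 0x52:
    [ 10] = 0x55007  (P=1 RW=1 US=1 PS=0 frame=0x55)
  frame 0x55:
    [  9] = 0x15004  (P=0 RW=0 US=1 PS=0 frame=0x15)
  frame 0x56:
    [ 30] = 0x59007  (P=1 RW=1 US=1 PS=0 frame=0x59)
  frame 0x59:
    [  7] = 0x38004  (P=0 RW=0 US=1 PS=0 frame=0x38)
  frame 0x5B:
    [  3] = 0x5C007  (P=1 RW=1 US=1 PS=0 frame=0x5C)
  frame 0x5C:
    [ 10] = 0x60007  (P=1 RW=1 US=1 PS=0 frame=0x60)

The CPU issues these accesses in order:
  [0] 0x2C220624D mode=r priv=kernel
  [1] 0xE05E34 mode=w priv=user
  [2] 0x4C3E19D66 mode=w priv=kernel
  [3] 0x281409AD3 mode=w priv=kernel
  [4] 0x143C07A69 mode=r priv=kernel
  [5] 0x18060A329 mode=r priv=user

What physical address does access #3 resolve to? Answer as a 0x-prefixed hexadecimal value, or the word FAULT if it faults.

Trace:
#0 VA=0x2C220624D (r,kernel):
  [0] read 0x37 idx=11: raw=0x39007 flags P=1 W=1 U=1 S=0
  [1] read 0x39 idx=17: raw=0x3D007 flags P=1 W=1 U=1 S=0
  [2] read 0x3D idx=6: raw=0x40007 flags P=1 W=1 U=1 S=0
  ⇒ phys 0x4024D  [3 reads]
#1 VA=0xE05E34 (w,user):
  [0] read 0x37 idx=0: raw=0x42007 flags P=1 W=1 U=1 S=0
  [1] read 0x42 idx=7: raw=0x44007 flags P=1 W=1 U=1 S=0
  [2] read 0x44 idx=5: raw=0x45007 flags P=1 W=1 U=1 S=0
  ⇒ phys 0x45E34  [3 reads]
#2 VA=0x4C3E19D66 (w,kernel):
  [0] read 0x37 idx=19: raw=0x48007 flags P=1 W=1 U=1 S=0
  [1] read 0x48 idx=31: raw=0x4A007 flags P=1 W=1 U=1 S=0
  [2] read 0x4A idx=25: raw=0x4E007 flags P=1 W=1 U=1 S=0
  ⇒ phys 0x4ED66  [3 reads]
#3 VA=0x281409AD3 (w,kernel):
  [0] read 0x37 idx=10: raw=0x52007 flags P=1 W=1 U=1 S=0
  [1] read 0x52 idx=10: raw=0x55007 flags P=1 W=1 U=1 S=0
  [2] read 0x55 idx=9: raw=0x15004 flags P=0 W=0 U=1 S=0
  ✗ PAGE_NOT_PRESENT  [3 reads]
#4 VA=0x143C07A69 (r,kernel):
  [0] read 0x37 idx=5: raw=0x56007 flags P=1 W=1 U=1 S=0
  [1] read 0x56 idx=30: raw=0x59007 flags P=1 W=1 U=1 S=0
  [2] read 0x59 idx=7: raw=0x38004 flags P=0 W=0 U=1 S=0
  ✗ PAGE_NOT_PRESENT  [3 reads]
#5 VA=0x18060A329 (r,user):
  [0] read 0x37 idx=6: raw=0x5B007 flags P=1 W=1 U=1 S=0
  [1] read 0x5B idx=3: raw=0x5C007 flags P=1 W=1 U=1 S=0
  [2] read 0x5C idx=10: raw=0x60007 flags P=1 W=1 U=1 S=0
  ⇒ phys 0x60329  [3 reads]

Access #3 PA: FAULT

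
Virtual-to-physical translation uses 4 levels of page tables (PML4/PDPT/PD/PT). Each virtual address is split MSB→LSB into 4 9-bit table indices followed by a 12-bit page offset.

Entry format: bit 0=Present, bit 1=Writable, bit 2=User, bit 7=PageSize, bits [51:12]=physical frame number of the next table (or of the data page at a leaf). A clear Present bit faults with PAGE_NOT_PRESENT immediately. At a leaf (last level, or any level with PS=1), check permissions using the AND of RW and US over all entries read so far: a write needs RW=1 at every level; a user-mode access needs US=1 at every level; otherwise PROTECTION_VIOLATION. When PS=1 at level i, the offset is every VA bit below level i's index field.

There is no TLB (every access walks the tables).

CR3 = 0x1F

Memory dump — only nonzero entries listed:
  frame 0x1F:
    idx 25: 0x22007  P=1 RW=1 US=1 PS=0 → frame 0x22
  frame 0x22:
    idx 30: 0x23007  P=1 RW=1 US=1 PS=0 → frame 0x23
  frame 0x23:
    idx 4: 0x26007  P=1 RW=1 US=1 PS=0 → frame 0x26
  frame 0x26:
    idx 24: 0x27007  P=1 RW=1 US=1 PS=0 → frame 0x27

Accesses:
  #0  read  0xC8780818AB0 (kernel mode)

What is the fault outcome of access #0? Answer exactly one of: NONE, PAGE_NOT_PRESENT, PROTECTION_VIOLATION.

Per-access translation:
#0 VA=0xC8780818AB0 (r,kernel):
  L0 @0x1F[25] → 0x22007  P=1,RW=1,US=1,PS=0
  L1 @0x22[30] → 0x23007  P=1,RW=1,US=1,PS=0
  L2 @0x23[4] → 0x26007  P=1,RW=1,US=1,PS=0
  L3 @0x26[24] → 0x27007  P=1,RW=1,US=1,PS=0
  ✓ 0x27AB0  — 4 lookups

Access #0 fault: NONE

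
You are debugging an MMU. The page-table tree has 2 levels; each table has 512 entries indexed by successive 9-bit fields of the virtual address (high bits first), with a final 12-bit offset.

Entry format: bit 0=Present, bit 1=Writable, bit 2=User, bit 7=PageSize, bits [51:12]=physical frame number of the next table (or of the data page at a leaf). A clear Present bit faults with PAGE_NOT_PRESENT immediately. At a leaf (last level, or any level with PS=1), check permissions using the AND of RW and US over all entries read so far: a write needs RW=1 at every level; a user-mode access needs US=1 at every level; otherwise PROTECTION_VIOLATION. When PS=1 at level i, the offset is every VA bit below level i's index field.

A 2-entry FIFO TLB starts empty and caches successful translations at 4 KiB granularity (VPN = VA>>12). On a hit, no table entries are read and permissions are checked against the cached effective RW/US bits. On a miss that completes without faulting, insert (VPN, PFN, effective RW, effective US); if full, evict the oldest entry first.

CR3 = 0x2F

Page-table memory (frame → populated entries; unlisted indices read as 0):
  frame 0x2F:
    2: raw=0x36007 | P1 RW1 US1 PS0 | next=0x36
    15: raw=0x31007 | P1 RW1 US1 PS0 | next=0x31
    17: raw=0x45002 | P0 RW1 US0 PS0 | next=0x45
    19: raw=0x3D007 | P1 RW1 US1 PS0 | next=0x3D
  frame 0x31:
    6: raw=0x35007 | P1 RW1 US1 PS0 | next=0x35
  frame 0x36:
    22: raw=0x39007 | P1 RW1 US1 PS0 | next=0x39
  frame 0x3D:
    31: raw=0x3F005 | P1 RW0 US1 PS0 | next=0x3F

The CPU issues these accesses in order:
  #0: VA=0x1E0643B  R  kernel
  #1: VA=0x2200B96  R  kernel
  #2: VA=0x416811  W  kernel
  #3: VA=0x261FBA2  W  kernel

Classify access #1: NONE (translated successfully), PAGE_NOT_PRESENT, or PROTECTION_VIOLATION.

Walk each access:
#0 VA=0x1E0643B (r,kernel):
  L0: frame=0x2F idx=15 entry=0x31007 [P=1 RW=1 US=1 PS=0]
  L1: frame=0x31 idx=6 entry=0x35007 [P=1 RW=1 US=1 PS=0]
  → PA=0x3543B  (2 entries read)
#1 VA=0x2200B96 (r,kernel):
  L0: frame=0x2F idx=17 entry=0x45002 [P=0 RW=1 US=0 PS=0]
  ✗ PAGE_NOT_PRESENT  [1 reads]
#2 VA=0x416811 (w,kernel):
  L0: frame=0x2F idx=2 entry=0x36007 [P=1 RW=1 US=1 PS=0]
  L1: frame=0x36 idx=22 entry=0x39007 [P=1 RW=1 US=1 PS=0]
  → PA=0x39811  (2 entries read)
#3 VA=0x261FBA2 (w,kernel):
  L0: frame=0x2F idx=19 entry=0x3D007 [P=1 RW=1 US=1 PS=0]
  L1: frame=0x3D idx=31 entry=0x3F005 [P=1 RW=0 US=1 PS=0]
  ✗ PROTECTION_VIOLATION  [2 reads]

Access #1 fault: PAGE_NOT_PRESENT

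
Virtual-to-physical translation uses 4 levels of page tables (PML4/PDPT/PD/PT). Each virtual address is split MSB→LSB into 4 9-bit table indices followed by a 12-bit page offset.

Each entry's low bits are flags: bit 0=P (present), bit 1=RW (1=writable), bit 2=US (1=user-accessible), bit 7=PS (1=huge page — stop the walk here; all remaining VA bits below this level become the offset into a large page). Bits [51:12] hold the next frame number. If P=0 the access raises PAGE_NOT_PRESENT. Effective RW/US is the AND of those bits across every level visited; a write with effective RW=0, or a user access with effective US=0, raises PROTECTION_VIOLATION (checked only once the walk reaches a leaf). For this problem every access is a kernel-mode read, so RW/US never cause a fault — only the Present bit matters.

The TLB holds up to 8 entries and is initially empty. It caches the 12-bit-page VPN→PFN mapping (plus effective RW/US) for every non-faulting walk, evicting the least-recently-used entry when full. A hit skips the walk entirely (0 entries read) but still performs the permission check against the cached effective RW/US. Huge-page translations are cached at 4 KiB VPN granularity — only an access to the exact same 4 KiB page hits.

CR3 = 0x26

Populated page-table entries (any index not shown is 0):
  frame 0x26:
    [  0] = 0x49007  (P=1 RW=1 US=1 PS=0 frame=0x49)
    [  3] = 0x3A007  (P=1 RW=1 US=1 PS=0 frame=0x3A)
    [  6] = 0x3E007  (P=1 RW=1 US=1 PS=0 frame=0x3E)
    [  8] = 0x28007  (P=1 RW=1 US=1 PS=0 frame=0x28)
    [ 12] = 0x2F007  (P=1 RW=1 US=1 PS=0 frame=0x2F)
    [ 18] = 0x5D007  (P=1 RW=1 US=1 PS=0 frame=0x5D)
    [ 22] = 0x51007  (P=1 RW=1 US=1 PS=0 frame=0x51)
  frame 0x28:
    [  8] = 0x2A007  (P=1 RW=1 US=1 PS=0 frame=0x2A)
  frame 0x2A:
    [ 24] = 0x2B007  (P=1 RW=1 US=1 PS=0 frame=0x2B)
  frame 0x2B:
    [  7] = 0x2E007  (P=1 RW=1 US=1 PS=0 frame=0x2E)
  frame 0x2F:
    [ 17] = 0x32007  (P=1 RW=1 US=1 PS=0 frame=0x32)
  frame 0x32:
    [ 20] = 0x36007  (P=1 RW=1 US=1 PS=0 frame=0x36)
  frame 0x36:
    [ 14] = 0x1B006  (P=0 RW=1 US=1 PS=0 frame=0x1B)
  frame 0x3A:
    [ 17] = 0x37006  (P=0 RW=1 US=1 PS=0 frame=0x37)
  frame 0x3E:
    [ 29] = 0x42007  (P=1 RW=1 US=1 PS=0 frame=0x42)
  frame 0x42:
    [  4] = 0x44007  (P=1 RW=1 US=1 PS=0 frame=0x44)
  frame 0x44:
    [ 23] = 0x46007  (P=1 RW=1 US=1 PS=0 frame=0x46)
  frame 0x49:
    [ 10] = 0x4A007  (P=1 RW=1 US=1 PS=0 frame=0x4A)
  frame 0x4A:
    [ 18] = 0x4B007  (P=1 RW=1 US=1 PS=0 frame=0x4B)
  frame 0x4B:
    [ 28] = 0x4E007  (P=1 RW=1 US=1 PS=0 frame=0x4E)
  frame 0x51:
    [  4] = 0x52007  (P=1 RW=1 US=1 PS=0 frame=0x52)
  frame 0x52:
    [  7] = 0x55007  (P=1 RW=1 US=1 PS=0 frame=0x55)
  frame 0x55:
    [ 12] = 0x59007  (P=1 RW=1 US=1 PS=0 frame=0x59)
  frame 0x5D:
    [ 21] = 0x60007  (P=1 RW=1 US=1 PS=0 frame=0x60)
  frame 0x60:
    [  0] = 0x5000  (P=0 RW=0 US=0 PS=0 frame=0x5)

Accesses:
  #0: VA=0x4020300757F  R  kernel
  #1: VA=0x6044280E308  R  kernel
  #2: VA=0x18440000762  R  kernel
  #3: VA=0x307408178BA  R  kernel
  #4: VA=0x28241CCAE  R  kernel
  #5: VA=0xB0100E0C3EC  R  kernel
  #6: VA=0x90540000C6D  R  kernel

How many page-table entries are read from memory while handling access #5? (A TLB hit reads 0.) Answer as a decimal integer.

Trace:
#0 VA=0x4020300757F (r,kernel):
  L0: frame=0x26 idx=8 entry=0x28007 [P=1 RW=1 US=1 PS=0]
  L1: frame=0x28 idx=8 entry=0x2A007 [P=1 RW=1 US=1 PS=0]
  L2: frame=0x2A idx=24 entry=0x2B007 [P=1 RW=1 US=1 PS=0]
  L3: frame=0x2B idx=7 entry=0x2E007 [P=1 RW=1 US=1 PS=0]
  ⇒ phys 0x2E57F  [4 reads]
#1 VA=0x6044280E308 (r,kernel):
  L0: frame=0x26 idx=12 entry=0x2F007 [P=1 RW=1 US=1 PS=0]
  L1: frame=0x2F idx=17 entry=0x32007 [P=1 RW=1 US=1 PS=0]
  L2: frame=0x32 idx=20 entry=0x36007 [P=1 RW=1 US=1 PS=0]
  L3: frame=0x36 idx=14 entry=0x1B006 [P=0 RW=1 US=1 PS=0]
  ⇒ fault: PAGE_NOT_PRESENT  — 4 lookups
#2 VA=0x18440000762 (r,kernel):
  L0: frame=0x26 idx=3 entry=0x3A007 [P=1 RW=1 US=1 PS=0]
  L1: frame=0x3A idx=17 entry=0x37006 [P=0 RW=1 US=1 PS=0]
  ⇒ fault: PAGE_NOT_PRESENT  — 2 lookups
#3 VA=0x307408178BA (r,kernel):
  L0: frame=0x26 idx=6 entry=0x3E007 [P=1 RW=1 US=1 PS=0]
  L1: frame=0x3E idx=29 entry=0x42007 [P=1 RW=1 US=1 PS=0]
  L2: frame=0x42 idx=4 entry=0x44007 [P=1 RW=1 US=1 PS=0]
  L3: frame=0x44 idx=23 entry=0x46007 [P=1 RW=1 US=1 PS=0]
  ⇒ phys 0x468BA  [4 reads]
#4 VA=0x28241CCAE (r,kernel):
  L0: frame=0x26 idx=0 entry=0x49007 [P=1 RW=1 US=1 PS=0]
  L1: frame=0x49 idx=10 entry=0x4A007 [P=1 RW=1 US=1 PS=0]
  L2: frame=0x4A idx=18 entry=0x4B007 [P=1 RW=1 US=1 PS=0]
  L3: frame=0x4B idx=28 entry=0x4E007 [P=1 RW=1 US=1 PS=0]
  ⇒ phys 0x4ECAE  [4 reads]
#5 VA=0xB0100E0C3EC (r,kernel):
  L0: frame=0x26 idx=22 entry=0x51007 [P=1 RW=1 US=1 PS=0]
  L1: frame=0x51 idx=4 entry=0x52007 [P=1 RW=1 US=1 PS=0]
  L2: frame=0x52 idx=7 entry=0x55007 [P=1 RW=1 US=1 PS=0]
  L3: frame=0x55 idx=12 entry=0x59007 [P=1 RW=1 US=1 PS=0]
  ⇒ phys 0x593EC  [4 reads]
#6 VA=0x90540000C6D (r,kernel):
  L0: frame=0x26 idx=18 entry=0x5D007 [P=1 RW=1 US=1 PS=0]
  L1: frame=0x5D idx=21 entry=0x60007 [P=1 RW=1 US=1 PS=0]
  L2: frame=0x60 idx=0 entry=0x5000 [P=0 RW=0 US=0 PS=0]
  ⇒ fault: PAGE_NOT_PRESENT  — 3 lookups

Entries read for #5: 4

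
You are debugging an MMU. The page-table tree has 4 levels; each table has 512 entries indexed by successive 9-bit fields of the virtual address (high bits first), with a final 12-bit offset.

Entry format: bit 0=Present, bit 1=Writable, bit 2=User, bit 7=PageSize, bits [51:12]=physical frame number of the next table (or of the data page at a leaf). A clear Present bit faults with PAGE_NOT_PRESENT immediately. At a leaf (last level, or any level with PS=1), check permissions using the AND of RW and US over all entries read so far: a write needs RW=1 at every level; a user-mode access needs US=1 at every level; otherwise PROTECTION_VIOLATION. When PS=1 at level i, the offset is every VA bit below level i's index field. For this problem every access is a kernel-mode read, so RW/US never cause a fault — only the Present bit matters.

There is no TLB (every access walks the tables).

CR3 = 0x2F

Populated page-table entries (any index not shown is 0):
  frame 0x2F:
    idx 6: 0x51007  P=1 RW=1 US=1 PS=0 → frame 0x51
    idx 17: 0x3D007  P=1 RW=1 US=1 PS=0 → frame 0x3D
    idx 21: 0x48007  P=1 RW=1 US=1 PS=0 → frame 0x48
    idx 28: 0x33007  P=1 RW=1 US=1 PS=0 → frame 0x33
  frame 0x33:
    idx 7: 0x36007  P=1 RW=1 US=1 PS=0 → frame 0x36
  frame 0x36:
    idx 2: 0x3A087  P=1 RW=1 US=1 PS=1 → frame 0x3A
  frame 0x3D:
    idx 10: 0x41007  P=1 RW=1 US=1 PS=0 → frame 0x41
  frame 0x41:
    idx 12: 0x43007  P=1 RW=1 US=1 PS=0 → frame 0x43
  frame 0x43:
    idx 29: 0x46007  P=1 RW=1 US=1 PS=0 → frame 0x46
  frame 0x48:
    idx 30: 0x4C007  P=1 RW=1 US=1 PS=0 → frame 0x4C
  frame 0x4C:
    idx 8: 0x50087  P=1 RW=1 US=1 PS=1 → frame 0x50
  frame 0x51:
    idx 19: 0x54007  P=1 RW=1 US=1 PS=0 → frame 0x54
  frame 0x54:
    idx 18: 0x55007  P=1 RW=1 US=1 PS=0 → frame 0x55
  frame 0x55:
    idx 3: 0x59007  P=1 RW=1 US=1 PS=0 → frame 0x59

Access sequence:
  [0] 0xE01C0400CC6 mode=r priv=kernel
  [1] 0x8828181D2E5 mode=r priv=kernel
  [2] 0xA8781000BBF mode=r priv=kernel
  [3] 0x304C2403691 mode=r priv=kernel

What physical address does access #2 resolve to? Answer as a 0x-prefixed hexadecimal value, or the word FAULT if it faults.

Walk each access:
#0 VA=0xE01C0400CC6 (r,kernel):
  lvl0: tbl 0x2F, slot 28 ⇒ 0x33007 (P1/RW1/US1/PS0)
  lvl1: tbl 0x33, slot 7 ⇒ 0x36007 (P1/RW1/US1/PS0)
  lvl2: tbl 0x36, slot 2 ⇒ 0x3A087 (P1/RW1/US1/PS1)
  ✓ 0x3ACC6 (huge @L2)  — 3 lookups
#1 VA=0x8828181D2E5 (r,kernel):
  lvl0: tbl 0x2F, slot 17 ⇒ 0x3D007 (P1/RW1/US1/PS0)
  lvl1: tbl 0x3D, slot 10 ⇒ 0x41007 (P1/RW1/US1/PS0)
  lvl2: tbl 0x41, slot 12 ⇒ 0x43007 (P1/RW1/US1/PS0)
  lvl3: tbl 0x43, slot 29 ⇒ 0x46007 (P1/RW1/US1/PS0)
  ✓ 0x462E5  — 4 lookups
#2 VA=0xA8781000BBF (r,kernel):
  lvl0: tbl 0x2F, slot 21 ⇒ 0x48007 (P1/RW1/US1/PS0)
  lvl1: tbl 0x48, slot 30 ⇒ 0x4C007 (P1/RW1/US1/PS0)
  lvl2: tbl 0x4C, slot 8 ⇒ 0x50087 (P1/RW1/US1/PS1)
  ✓ 0x50BBF (huge @L2)  — 3 lookups
#3 VA=0x304C2403691 (r,kernel):
  lvl0: tbl 0x2F, slot 6 ⇒ 0x51007 (P1/RW1/US1/PS0)
  lvl1: tbl 0x51, slot 19 ⇒ 0x54007 (P1/RW1/US1/PS0)
  lvl2: tbl 0x54, slot 18 ⇒ 0x55007 (P1/RW1/US1/PS0)
  lvl3: tbl 0x55, slot 3 ⇒ 0x59007 (P1/RW1/US1/PS0)
  ✓ 0x59691  — 4 lookups

Access #2 PA: 0x50BBF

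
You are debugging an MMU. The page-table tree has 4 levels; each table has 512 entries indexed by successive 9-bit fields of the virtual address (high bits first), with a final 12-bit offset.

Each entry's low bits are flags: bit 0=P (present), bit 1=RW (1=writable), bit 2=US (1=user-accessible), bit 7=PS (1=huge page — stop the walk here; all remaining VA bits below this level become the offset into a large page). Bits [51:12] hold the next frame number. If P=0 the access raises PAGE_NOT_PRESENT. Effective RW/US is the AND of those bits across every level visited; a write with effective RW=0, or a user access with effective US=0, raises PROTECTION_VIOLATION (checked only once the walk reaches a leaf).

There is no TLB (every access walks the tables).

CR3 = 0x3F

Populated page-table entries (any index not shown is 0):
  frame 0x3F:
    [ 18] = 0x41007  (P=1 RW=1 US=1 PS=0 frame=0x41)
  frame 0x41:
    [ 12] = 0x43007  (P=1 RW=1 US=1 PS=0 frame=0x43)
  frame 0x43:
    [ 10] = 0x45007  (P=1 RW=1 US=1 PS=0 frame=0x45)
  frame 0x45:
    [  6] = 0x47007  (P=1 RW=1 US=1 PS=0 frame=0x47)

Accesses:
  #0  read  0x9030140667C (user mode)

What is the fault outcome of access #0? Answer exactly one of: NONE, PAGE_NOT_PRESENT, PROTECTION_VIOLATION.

Per-access translation:
#0 VA=0x9030140667C (r,user):
  L0 @0x3F[18] → 0x41007  P=1,RW=1,US=1,PS=0
  L1 @0x41[12] → 0x43007  P=1,RW=1,US=1,PS=0
  L2 @0x43[10] → 0x45007  P=1,RW=1,US=1,PS=0
  L3 @0x45[6] → 0x47007  P=1,RW=1,US=1,PS=0
  → PA=0x4767C  (4 entries read)

Access #0 fault: NONE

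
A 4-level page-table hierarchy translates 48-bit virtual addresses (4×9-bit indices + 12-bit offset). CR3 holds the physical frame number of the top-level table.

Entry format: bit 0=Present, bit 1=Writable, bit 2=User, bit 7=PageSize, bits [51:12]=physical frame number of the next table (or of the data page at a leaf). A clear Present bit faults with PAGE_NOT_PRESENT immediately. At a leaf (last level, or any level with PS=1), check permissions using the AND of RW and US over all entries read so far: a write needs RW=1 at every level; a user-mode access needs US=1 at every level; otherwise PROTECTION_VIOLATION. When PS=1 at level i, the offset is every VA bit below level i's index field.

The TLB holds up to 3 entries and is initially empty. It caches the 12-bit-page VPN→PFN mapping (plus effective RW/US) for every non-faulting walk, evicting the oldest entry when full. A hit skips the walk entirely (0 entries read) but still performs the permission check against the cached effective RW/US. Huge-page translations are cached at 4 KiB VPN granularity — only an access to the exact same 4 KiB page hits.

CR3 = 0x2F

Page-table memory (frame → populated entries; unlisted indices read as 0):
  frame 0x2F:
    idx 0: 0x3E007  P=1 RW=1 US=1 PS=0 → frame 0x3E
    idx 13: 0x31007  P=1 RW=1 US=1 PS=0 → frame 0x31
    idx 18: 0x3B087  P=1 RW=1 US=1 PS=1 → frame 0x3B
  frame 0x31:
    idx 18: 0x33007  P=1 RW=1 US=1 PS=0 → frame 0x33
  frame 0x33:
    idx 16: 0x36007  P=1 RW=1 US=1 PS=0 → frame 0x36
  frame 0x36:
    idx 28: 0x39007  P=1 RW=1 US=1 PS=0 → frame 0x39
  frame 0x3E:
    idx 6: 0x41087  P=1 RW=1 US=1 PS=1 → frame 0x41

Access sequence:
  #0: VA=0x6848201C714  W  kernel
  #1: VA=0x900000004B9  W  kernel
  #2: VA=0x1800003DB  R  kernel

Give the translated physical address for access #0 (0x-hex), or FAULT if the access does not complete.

Trace:
#0 VA=0x6848201C714 (w,kernel):
  L0 @0x2F[13] → 0x31007  P=1,RW=1,US=1,PS=0
  L1 @0x31[18] → 0x33007  P=1,RW=1,US=1,PS=0
  L2 @0x33[16] → 0x36007  P=1,RW=1,US=1,PS=0
  L3 @0x36[28] → 0x39007  P=1,RW=1,US=1,PS=0
  ✓ 0x39714  — 4 lookups
#1 VA=0x900000004B9 (w,kernel):
  L0 @0x2F[18] → 0x3B087  P=1,RW=1,US=1,PS=1
  ✓ 0x3B4B9 (huge @L0)  — 1 lookups
#2 VA=0x1800003DB (r,kernel):
  L0 @0x2F[0] → 0x3E007  P=1,RW=1,US=1,PS=0
  L1 @0x3E[6] → 0x41087  P=1,RW=1,US=1,PS=1
  ✓ 0x413DB (huge @L1)  — 2 lookups

Access #0 PA: 0x39714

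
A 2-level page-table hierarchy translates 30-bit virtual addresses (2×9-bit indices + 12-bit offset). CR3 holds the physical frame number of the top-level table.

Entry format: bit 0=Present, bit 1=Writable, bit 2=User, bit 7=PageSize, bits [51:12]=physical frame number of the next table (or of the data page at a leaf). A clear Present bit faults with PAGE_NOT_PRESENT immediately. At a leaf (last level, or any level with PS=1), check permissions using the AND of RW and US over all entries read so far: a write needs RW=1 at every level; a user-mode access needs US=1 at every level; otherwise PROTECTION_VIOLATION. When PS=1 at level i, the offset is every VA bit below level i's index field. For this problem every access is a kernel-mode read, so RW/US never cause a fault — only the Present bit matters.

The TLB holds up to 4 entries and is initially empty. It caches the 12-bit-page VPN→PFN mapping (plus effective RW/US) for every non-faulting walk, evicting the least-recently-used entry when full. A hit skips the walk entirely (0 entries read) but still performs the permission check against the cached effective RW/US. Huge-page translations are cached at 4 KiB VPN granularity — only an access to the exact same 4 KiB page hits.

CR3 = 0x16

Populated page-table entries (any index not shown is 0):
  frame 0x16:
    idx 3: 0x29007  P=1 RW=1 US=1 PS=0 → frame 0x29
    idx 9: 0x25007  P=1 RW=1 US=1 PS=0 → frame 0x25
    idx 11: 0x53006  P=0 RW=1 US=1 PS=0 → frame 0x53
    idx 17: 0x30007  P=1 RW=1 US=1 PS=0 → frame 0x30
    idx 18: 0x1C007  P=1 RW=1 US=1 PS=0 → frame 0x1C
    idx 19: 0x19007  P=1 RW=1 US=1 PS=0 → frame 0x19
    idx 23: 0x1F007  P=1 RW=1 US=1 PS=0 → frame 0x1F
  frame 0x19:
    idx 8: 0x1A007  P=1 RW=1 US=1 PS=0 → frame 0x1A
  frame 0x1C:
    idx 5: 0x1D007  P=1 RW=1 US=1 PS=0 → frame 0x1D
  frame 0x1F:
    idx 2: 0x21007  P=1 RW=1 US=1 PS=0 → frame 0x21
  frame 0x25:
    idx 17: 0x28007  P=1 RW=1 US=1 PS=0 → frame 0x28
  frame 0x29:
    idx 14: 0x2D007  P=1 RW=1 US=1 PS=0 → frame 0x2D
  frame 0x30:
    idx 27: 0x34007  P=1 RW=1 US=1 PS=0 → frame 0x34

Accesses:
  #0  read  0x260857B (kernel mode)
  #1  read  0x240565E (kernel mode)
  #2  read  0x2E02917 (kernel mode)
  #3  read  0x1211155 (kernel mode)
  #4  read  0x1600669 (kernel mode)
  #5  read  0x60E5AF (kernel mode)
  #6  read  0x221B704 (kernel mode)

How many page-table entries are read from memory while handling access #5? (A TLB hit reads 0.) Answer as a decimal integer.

Walk each access:
#0 VA=0x260857B (r,kernel):
  lvl0: tbl 0x16, slot 19 ⇒ 0x19007 (P1/RW1/US1/PS0)
  lvl1: tbl 0x19, slot 8 ⇒ 0x1A007 (P1/RW1/US1/PS0)
  → PA=0x1A57B  (2 entries read)
#1 VA=0x240565E (r,kernel):
  lvl0: tbl 0x16, slot 18 ⇒ 0x1C007 (P1/RW1/US1/PS0)
  lvl1: tbl 0x1C, slot 5 ⇒ 0x1D007 (P1/RW1/US1/PS0)
  → PA=0x1D65E  (2 entries read)
#2 VA=0x2E02917 (r,kernel):
  lvl0: tbl 0x16, slot 23 ⇒ 0x1F007 (P1/RW1/US1/PS0)
  lvl1: tbl 0x1F, slot 2 ⇒ 0x21007 (P1/RW1/US1/PS0)
  → PA=0x21917  (2 entries read)
#3 VA=0x1211155 (r,kernel):
  lvl0: tbl 0x16, slot 9 ⇒ 0x25007 (P1/RW1/US1/PS0)
  lvl1: tbl 0x25, slot 17 ⇒ 0x28007 (P1/RW1/US1/PS0)
  → PA=0x28155  (2 entries read)
#4 VA=0x1600669 (r,kernel):
  lvl0: tbl 0x16, slot 11 ⇒ 0x53006 (P0/RW1/US1/PS0)
  ✗ PAGE_NOT_PRESENT  [1 reads]
#5 VA=0x60E5AF (r,kernel):
  lvl0: tbl 0x16, slot 3 ⇒ 0x29007 (P1/RW1/US1/PS0)
  lvl1: tbl 0x29, slot 14 ⇒ 0x2D007 (P1/RW1/US1/PS0)
  → PA=0x2D5AF  (2 entries read)
#6 VA=0x221B704 (r,kernel):
  lvl0: tbl 0x16, slot 17 ⇒ 0x30007 (P1/RW1/US1/PS0)
  lvl1: tbl 0x30, slot 27 ⇒ 0x34007 (P1/RW1/US1/PS0)
  → PA=0x34704  (2 entries read)

Entries read for #5: 2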